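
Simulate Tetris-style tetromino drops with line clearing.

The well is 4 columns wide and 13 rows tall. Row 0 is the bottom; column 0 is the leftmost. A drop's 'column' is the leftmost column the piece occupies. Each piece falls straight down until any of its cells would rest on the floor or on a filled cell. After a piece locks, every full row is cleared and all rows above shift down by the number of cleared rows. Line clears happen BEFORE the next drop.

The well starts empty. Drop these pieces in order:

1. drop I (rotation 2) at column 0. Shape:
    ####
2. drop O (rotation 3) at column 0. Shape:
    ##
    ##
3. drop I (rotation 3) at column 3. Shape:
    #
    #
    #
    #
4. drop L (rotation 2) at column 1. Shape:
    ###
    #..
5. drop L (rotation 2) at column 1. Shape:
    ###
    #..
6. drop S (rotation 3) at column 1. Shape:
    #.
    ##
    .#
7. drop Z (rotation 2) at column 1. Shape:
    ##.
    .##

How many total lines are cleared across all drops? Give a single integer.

Answer: 1

Derivation:
Drop 1: I rot2 at col 0 lands with bottom-row=0; cleared 1 line(s) (total 1); column heights now [0 0 0 0], max=0
Drop 2: O rot3 at col 0 lands with bottom-row=0; cleared 0 line(s) (total 1); column heights now [2 2 0 0], max=2
Drop 3: I rot3 at col 3 lands with bottom-row=0; cleared 0 line(s) (total 1); column heights now [2 2 0 4], max=4
Drop 4: L rot2 at col 1 lands with bottom-row=3; cleared 0 line(s) (total 1); column heights now [2 5 5 5], max=5
Drop 5: L rot2 at col 1 lands with bottom-row=5; cleared 0 line(s) (total 1); column heights now [2 7 7 7], max=7
Drop 6: S rot3 at col 1 lands with bottom-row=7; cleared 0 line(s) (total 1); column heights now [2 10 9 7], max=10
Drop 7: Z rot2 at col 1 lands with bottom-row=9; cleared 0 line(s) (total 1); column heights now [2 11 11 10], max=11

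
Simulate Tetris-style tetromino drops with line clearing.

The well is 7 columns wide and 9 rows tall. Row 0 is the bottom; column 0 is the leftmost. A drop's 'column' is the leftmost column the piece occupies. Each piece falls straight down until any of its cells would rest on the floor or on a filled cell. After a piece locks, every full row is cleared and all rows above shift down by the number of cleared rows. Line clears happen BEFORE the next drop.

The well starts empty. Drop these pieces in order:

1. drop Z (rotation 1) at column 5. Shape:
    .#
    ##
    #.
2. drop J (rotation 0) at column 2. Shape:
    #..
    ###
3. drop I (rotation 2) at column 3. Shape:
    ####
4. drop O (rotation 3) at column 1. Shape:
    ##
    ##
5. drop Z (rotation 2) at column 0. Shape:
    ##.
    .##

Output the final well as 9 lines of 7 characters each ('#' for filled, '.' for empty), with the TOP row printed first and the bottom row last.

Answer: .......
.......
.......
##.....
.##....
.######
.##...#
..#..##
..####.

Derivation:
Drop 1: Z rot1 at col 5 lands with bottom-row=0; cleared 0 line(s) (total 0); column heights now [0 0 0 0 0 2 3], max=3
Drop 2: J rot0 at col 2 lands with bottom-row=0; cleared 0 line(s) (total 0); column heights now [0 0 2 1 1 2 3], max=3
Drop 3: I rot2 at col 3 lands with bottom-row=3; cleared 0 line(s) (total 0); column heights now [0 0 2 4 4 4 4], max=4
Drop 4: O rot3 at col 1 lands with bottom-row=2; cleared 0 line(s) (total 0); column heights now [0 4 4 4 4 4 4], max=4
Drop 5: Z rot2 at col 0 lands with bottom-row=4; cleared 0 line(s) (total 0); column heights now [6 6 5 4 4 4 4], max=6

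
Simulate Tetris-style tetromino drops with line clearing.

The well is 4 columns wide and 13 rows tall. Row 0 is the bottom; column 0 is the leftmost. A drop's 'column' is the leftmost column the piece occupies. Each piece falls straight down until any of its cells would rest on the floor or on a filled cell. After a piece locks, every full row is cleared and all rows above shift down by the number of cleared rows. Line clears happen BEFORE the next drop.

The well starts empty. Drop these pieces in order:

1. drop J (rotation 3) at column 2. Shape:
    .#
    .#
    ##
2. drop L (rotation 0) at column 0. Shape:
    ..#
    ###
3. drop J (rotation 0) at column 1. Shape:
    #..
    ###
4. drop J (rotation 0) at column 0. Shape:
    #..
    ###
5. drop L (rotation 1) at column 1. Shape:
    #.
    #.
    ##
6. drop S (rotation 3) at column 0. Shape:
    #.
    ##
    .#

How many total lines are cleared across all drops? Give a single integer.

Drop 1: J rot3 at col 2 lands with bottom-row=0; cleared 0 line(s) (total 0); column heights now [0 0 1 3], max=3
Drop 2: L rot0 at col 0 lands with bottom-row=1; cleared 1 line(s) (total 1); column heights now [0 0 2 2], max=2
Drop 3: J rot0 at col 1 lands with bottom-row=2; cleared 0 line(s) (total 1); column heights now [0 4 3 3], max=4
Drop 4: J rot0 at col 0 lands with bottom-row=4; cleared 0 line(s) (total 1); column heights now [6 5 5 3], max=6
Drop 5: L rot1 at col 1 lands with bottom-row=5; cleared 0 line(s) (total 1); column heights now [6 8 6 3], max=8
Drop 6: S rot3 at col 0 lands with bottom-row=8; cleared 0 line(s) (total 1); column heights now [11 10 6 3], max=11

Answer: 1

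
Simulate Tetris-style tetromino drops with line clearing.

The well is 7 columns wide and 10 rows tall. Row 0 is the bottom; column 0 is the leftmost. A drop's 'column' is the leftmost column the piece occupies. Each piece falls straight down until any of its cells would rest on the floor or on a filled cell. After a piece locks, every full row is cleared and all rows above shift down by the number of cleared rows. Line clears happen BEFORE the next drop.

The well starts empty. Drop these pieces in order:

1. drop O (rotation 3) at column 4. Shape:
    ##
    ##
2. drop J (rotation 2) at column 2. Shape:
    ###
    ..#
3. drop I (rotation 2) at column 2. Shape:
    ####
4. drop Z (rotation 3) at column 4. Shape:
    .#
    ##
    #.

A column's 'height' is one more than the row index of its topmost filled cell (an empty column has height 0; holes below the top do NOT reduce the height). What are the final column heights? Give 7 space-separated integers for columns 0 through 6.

Drop 1: O rot3 at col 4 lands with bottom-row=0; cleared 0 line(s) (total 0); column heights now [0 0 0 0 2 2 0], max=2
Drop 2: J rot2 at col 2 lands with bottom-row=2; cleared 0 line(s) (total 0); column heights now [0 0 4 4 4 2 0], max=4
Drop 3: I rot2 at col 2 lands with bottom-row=4; cleared 0 line(s) (total 0); column heights now [0 0 5 5 5 5 0], max=5
Drop 4: Z rot3 at col 4 lands with bottom-row=5; cleared 0 line(s) (total 0); column heights now [0 0 5 5 7 8 0], max=8

Answer: 0 0 5 5 7 8 0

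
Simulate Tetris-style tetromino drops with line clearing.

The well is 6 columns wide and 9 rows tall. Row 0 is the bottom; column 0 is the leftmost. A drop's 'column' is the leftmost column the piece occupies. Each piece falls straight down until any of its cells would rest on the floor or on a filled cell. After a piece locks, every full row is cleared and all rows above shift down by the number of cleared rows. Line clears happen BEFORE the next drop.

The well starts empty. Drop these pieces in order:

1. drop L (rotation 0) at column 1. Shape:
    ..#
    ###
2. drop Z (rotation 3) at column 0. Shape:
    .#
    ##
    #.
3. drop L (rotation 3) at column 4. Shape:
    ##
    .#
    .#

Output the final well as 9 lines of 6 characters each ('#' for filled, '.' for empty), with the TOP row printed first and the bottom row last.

Drop 1: L rot0 at col 1 lands with bottom-row=0; cleared 0 line(s) (total 0); column heights now [0 1 1 2 0 0], max=2
Drop 2: Z rot3 at col 0 lands with bottom-row=0; cleared 0 line(s) (total 0); column heights now [2 3 1 2 0 0], max=3
Drop 3: L rot3 at col 4 lands with bottom-row=0; cleared 0 line(s) (total 0); column heights now [2 3 1 2 3 3], max=3

Answer: ......
......
......
......
......
......
.#..##
##.#.#
####.#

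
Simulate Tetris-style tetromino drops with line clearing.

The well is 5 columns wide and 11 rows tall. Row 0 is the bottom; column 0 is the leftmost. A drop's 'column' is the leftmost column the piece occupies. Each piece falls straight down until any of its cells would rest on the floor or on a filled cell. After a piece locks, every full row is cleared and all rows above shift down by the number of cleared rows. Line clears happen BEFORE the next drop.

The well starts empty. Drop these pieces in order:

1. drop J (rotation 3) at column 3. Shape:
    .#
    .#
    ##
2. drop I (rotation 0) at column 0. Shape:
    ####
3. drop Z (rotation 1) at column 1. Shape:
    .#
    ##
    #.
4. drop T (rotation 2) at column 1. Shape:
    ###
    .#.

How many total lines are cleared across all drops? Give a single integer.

Drop 1: J rot3 at col 3 lands with bottom-row=0; cleared 0 line(s) (total 0); column heights now [0 0 0 1 3], max=3
Drop 2: I rot0 at col 0 lands with bottom-row=1; cleared 1 line(s) (total 1); column heights now [0 0 0 1 2], max=2
Drop 3: Z rot1 at col 1 lands with bottom-row=0; cleared 0 line(s) (total 1); column heights now [0 2 3 1 2], max=3
Drop 4: T rot2 at col 1 lands with bottom-row=3; cleared 0 line(s) (total 1); column heights now [0 5 5 5 2], max=5

Answer: 1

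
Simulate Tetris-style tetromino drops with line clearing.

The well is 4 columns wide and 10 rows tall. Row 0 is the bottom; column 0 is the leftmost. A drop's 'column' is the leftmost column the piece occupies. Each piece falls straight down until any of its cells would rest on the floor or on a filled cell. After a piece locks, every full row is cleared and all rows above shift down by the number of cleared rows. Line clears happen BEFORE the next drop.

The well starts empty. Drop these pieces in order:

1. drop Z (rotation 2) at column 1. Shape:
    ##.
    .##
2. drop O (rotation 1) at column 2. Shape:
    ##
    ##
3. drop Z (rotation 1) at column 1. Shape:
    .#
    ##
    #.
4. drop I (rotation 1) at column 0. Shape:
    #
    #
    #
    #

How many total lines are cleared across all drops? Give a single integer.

Answer: 1

Derivation:
Drop 1: Z rot2 at col 1 lands with bottom-row=0; cleared 0 line(s) (total 0); column heights now [0 2 2 1], max=2
Drop 2: O rot1 at col 2 lands with bottom-row=2; cleared 0 line(s) (total 0); column heights now [0 2 4 4], max=4
Drop 3: Z rot1 at col 1 lands with bottom-row=3; cleared 0 line(s) (total 0); column heights now [0 5 6 4], max=6
Drop 4: I rot1 at col 0 lands with bottom-row=0; cleared 1 line(s) (total 1); column heights now [3 4 5 3], max=5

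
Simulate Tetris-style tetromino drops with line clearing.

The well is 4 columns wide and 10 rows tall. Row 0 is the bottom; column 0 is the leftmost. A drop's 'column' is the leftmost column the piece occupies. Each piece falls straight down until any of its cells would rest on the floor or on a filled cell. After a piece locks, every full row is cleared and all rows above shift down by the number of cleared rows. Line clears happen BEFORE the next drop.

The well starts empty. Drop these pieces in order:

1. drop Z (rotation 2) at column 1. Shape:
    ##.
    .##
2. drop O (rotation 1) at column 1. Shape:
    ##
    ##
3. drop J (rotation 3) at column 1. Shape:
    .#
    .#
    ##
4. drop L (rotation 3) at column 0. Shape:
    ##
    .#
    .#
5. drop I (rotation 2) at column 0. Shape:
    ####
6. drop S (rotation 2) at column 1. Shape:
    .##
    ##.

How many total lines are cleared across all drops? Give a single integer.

Drop 1: Z rot2 at col 1 lands with bottom-row=0; cleared 0 line(s) (total 0); column heights now [0 2 2 1], max=2
Drop 2: O rot1 at col 1 lands with bottom-row=2; cleared 0 line(s) (total 0); column heights now [0 4 4 1], max=4
Drop 3: J rot3 at col 1 lands with bottom-row=4; cleared 0 line(s) (total 0); column heights now [0 5 7 1], max=7
Drop 4: L rot3 at col 0 lands with bottom-row=5; cleared 0 line(s) (total 0); column heights now [8 8 7 1], max=8
Drop 5: I rot2 at col 0 lands with bottom-row=8; cleared 1 line(s) (total 1); column heights now [8 8 7 1], max=8
Drop 6: S rot2 at col 1 lands with bottom-row=8; cleared 0 line(s) (total 1); column heights now [8 9 10 10], max=10

Answer: 1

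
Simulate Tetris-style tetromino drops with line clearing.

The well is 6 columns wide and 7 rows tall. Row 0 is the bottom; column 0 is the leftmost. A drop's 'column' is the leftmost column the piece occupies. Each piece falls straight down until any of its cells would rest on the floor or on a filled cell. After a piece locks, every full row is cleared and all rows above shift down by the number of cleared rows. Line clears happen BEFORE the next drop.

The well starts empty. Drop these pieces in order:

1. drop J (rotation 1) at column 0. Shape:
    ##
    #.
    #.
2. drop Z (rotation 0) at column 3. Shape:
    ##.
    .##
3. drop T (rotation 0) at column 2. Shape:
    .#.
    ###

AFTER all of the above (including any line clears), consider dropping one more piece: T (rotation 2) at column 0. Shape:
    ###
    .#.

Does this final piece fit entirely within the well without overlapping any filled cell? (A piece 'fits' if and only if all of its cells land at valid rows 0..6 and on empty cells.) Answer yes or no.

Drop 1: J rot1 at col 0 lands with bottom-row=0; cleared 0 line(s) (total 0); column heights now [3 3 0 0 0 0], max=3
Drop 2: Z rot0 at col 3 lands with bottom-row=0; cleared 0 line(s) (total 0); column heights now [3 3 0 2 2 1], max=3
Drop 3: T rot0 at col 2 lands with bottom-row=2; cleared 0 line(s) (total 0); column heights now [3 3 3 4 3 1], max=4
Test piece T rot2 at col 0 (width 3): heights before test = [3 3 3 4 3 1]; fits = True

Answer: yes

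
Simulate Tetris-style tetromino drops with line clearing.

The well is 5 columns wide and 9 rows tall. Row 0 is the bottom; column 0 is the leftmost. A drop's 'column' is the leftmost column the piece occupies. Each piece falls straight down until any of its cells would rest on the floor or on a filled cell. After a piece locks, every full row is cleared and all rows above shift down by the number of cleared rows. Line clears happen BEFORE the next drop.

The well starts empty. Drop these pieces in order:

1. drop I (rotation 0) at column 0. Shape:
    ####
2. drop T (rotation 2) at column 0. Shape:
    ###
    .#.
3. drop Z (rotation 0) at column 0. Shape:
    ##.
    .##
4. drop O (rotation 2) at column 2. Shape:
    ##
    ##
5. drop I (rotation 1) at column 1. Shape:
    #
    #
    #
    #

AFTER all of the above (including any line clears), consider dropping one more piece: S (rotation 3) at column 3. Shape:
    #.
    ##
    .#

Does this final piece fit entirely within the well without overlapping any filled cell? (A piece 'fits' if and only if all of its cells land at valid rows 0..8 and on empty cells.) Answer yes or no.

Drop 1: I rot0 at col 0 lands with bottom-row=0; cleared 0 line(s) (total 0); column heights now [1 1 1 1 0], max=1
Drop 2: T rot2 at col 0 lands with bottom-row=1; cleared 0 line(s) (total 0); column heights now [3 3 3 1 0], max=3
Drop 3: Z rot0 at col 0 lands with bottom-row=3; cleared 0 line(s) (total 0); column heights now [5 5 4 1 0], max=5
Drop 4: O rot2 at col 2 lands with bottom-row=4; cleared 0 line(s) (total 0); column heights now [5 5 6 6 0], max=6
Drop 5: I rot1 at col 1 lands with bottom-row=5; cleared 0 line(s) (total 0); column heights now [5 9 6 6 0], max=9
Test piece S rot3 at col 3 (width 2): heights before test = [5 9 6 6 0]; fits = True

Answer: yes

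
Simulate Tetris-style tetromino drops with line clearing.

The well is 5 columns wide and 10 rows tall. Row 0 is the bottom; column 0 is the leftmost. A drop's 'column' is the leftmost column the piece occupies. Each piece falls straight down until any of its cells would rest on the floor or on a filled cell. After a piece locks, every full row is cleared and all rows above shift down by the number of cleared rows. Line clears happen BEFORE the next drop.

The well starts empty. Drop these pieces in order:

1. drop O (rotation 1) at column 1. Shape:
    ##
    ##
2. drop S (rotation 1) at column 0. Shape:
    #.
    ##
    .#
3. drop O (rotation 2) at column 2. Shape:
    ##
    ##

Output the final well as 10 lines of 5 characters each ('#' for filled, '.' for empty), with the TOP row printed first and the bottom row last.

Answer: .....
.....
.....
.....
.....
#....
####.
.###.
.##..
.##..

Derivation:
Drop 1: O rot1 at col 1 lands with bottom-row=0; cleared 0 line(s) (total 0); column heights now [0 2 2 0 0], max=2
Drop 2: S rot1 at col 0 lands with bottom-row=2; cleared 0 line(s) (total 0); column heights now [5 4 2 0 0], max=5
Drop 3: O rot2 at col 2 lands with bottom-row=2; cleared 0 line(s) (total 0); column heights now [5 4 4 4 0], max=5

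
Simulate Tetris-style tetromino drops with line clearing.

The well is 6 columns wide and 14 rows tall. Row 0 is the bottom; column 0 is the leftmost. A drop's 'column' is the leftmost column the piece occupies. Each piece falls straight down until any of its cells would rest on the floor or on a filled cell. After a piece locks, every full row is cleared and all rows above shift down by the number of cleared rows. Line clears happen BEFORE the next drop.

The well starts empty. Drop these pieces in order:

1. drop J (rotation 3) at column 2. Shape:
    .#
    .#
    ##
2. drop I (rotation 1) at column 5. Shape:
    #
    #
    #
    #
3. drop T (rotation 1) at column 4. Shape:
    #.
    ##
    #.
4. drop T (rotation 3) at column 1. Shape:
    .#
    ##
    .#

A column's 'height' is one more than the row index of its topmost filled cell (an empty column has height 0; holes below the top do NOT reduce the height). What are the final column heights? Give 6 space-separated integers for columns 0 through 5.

Answer: 0 3 4 3 6 5

Derivation:
Drop 1: J rot3 at col 2 lands with bottom-row=0; cleared 0 line(s) (total 0); column heights now [0 0 1 3 0 0], max=3
Drop 2: I rot1 at col 5 lands with bottom-row=0; cleared 0 line(s) (total 0); column heights now [0 0 1 3 0 4], max=4
Drop 3: T rot1 at col 4 lands with bottom-row=3; cleared 0 line(s) (total 0); column heights now [0 0 1 3 6 5], max=6
Drop 4: T rot3 at col 1 lands with bottom-row=1; cleared 0 line(s) (total 0); column heights now [0 3 4 3 6 5], max=6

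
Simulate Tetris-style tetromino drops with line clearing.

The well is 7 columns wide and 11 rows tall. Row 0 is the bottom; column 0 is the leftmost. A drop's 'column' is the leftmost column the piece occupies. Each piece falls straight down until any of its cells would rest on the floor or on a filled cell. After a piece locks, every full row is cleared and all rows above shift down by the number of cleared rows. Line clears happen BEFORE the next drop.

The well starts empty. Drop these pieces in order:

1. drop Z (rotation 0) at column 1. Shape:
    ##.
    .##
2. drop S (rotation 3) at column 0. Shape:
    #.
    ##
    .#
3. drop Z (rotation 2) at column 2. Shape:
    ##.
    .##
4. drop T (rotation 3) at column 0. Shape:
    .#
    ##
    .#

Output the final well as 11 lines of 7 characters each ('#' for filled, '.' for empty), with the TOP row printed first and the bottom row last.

Answer: .......
.......
.......
.......
.#.....
##.....
##.....
##.....
.###...
.####..
..##...

Derivation:
Drop 1: Z rot0 at col 1 lands with bottom-row=0; cleared 0 line(s) (total 0); column heights now [0 2 2 1 0 0 0], max=2
Drop 2: S rot3 at col 0 lands with bottom-row=2; cleared 0 line(s) (total 0); column heights now [5 4 2 1 0 0 0], max=5
Drop 3: Z rot2 at col 2 lands with bottom-row=1; cleared 0 line(s) (total 0); column heights now [5 4 3 3 2 0 0], max=5
Drop 4: T rot3 at col 0 lands with bottom-row=4; cleared 0 line(s) (total 0); column heights now [6 7 3 3 2 0 0], max=7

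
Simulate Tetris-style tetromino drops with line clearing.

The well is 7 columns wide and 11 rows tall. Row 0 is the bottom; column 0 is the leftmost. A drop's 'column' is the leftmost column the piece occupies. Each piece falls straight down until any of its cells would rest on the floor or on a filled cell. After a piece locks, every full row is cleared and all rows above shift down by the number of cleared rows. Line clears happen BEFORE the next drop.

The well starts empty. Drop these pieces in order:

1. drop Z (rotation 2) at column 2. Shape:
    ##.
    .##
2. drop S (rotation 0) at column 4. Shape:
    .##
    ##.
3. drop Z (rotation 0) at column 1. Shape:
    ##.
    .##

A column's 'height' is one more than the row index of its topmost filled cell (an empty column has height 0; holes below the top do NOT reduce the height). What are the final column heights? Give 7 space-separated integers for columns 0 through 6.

Answer: 0 4 4 3 2 3 3

Derivation:
Drop 1: Z rot2 at col 2 lands with bottom-row=0; cleared 0 line(s) (total 0); column heights now [0 0 2 2 1 0 0], max=2
Drop 2: S rot0 at col 4 lands with bottom-row=1; cleared 0 line(s) (total 0); column heights now [0 0 2 2 2 3 3], max=3
Drop 3: Z rot0 at col 1 lands with bottom-row=2; cleared 0 line(s) (total 0); column heights now [0 4 4 3 2 3 3], max=4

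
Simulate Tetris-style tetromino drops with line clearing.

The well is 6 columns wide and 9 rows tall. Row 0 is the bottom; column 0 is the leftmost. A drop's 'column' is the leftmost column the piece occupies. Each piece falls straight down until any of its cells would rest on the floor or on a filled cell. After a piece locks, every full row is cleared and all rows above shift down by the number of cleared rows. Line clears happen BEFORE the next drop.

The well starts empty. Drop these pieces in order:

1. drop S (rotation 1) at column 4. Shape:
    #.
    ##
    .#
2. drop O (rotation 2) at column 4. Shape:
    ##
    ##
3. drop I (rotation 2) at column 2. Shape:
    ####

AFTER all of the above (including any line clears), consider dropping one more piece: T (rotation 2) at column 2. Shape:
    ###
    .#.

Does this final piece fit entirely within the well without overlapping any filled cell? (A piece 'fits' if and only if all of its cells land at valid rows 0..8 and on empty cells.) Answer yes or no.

Answer: yes

Derivation:
Drop 1: S rot1 at col 4 lands with bottom-row=0; cleared 0 line(s) (total 0); column heights now [0 0 0 0 3 2], max=3
Drop 2: O rot2 at col 4 lands with bottom-row=3; cleared 0 line(s) (total 0); column heights now [0 0 0 0 5 5], max=5
Drop 3: I rot2 at col 2 lands with bottom-row=5; cleared 0 line(s) (total 0); column heights now [0 0 6 6 6 6], max=6
Test piece T rot2 at col 2 (width 3): heights before test = [0 0 6 6 6 6]; fits = True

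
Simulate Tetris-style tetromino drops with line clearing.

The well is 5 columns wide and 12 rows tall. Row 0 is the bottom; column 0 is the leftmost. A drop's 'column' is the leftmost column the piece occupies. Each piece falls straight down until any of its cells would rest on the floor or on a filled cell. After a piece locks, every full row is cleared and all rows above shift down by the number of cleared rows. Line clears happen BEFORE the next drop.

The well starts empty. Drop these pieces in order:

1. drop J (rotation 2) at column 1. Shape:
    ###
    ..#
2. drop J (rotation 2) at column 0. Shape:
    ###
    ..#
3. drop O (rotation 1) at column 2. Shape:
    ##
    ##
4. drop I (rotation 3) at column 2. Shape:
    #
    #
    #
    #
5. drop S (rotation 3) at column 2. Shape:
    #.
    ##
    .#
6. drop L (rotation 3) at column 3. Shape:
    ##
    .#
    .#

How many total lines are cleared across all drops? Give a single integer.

Answer: 0

Derivation:
Drop 1: J rot2 at col 1 lands with bottom-row=0; cleared 0 line(s) (total 0); column heights now [0 2 2 2 0], max=2
Drop 2: J rot2 at col 0 lands with bottom-row=2; cleared 0 line(s) (total 0); column heights now [4 4 4 2 0], max=4
Drop 3: O rot1 at col 2 lands with bottom-row=4; cleared 0 line(s) (total 0); column heights now [4 4 6 6 0], max=6
Drop 4: I rot3 at col 2 lands with bottom-row=6; cleared 0 line(s) (total 0); column heights now [4 4 10 6 0], max=10
Drop 5: S rot3 at col 2 lands with bottom-row=9; cleared 0 line(s) (total 0); column heights now [4 4 12 11 0], max=12
Drop 6: L rot3 at col 3 lands with bottom-row=9; cleared 0 line(s) (total 0); column heights now [4 4 12 12 12], max=12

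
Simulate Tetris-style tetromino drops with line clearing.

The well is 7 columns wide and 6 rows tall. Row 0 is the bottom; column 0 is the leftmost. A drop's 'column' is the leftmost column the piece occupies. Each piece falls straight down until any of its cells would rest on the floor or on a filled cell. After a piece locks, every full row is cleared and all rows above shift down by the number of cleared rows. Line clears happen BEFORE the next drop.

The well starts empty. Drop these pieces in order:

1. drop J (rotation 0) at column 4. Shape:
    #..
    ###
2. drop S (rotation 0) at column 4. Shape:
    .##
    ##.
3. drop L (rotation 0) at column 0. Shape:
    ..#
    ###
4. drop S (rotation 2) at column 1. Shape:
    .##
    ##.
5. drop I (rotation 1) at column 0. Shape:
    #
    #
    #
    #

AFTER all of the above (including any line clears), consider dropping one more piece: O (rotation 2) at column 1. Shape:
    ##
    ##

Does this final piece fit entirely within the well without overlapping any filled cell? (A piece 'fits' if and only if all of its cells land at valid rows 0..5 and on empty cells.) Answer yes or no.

Drop 1: J rot0 at col 4 lands with bottom-row=0; cleared 0 line(s) (total 0); column heights now [0 0 0 0 2 1 1], max=2
Drop 2: S rot0 at col 4 lands with bottom-row=2; cleared 0 line(s) (total 0); column heights now [0 0 0 0 3 4 4], max=4
Drop 3: L rot0 at col 0 lands with bottom-row=0; cleared 0 line(s) (total 0); column heights now [1 1 2 0 3 4 4], max=4
Drop 4: S rot2 at col 1 lands with bottom-row=2; cleared 0 line(s) (total 0); column heights now [1 3 4 4 3 4 4], max=4
Drop 5: I rot1 at col 0 lands with bottom-row=1; cleared 0 line(s) (total 0); column heights now [5 3 4 4 3 4 4], max=5
Test piece O rot2 at col 1 (width 2): heights before test = [5 3 4 4 3 4 4]; fits = True

Answer: yes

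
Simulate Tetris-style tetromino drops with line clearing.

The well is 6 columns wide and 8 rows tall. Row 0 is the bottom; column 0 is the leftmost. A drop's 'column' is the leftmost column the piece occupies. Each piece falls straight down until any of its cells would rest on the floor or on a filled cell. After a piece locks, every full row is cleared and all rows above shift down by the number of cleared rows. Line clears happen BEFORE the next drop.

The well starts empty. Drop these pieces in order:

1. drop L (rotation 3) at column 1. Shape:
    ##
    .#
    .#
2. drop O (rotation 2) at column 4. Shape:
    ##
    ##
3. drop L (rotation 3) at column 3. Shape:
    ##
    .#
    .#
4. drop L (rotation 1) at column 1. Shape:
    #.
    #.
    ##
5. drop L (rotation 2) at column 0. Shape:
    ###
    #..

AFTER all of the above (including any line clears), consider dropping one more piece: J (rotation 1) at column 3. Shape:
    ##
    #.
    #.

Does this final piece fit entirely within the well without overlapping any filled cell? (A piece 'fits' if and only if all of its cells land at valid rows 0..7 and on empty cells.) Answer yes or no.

Answer: yes

Derivation:
Drop 1: L rot3 at col 1 lands with bottom-row=0; cleared 0 line(s) (total 0); column heights now [0 3 3 0 0 0], max=3
Drop 2: O rot2 at col 4 lands with bottom-row=0; cleared 0 line(s) (total 0); column heights now [0 3 3 0 2 2], max=3
Drop 3: L rot3 at col 3 lands with bottom-row=2; cleared 0 line(s) (total 0); column heights now [0 3 3 5 5 2], max=5
Drop 4: L rot1 at col 1 lands with bottom-row=3; cleared 0 line(s) (total 0); column heights now [0 6 4 5 5 2], max=6
Drop 5: L rot2 at col 0 lands with bottom-row=5; cleared 0 line(s) (total 0); column heights now [7 7 7 5 5 2], max=7
Test piece J rot1 at col 3 (width 2): heights before test = [7 7 7 5 5 2]; fits = True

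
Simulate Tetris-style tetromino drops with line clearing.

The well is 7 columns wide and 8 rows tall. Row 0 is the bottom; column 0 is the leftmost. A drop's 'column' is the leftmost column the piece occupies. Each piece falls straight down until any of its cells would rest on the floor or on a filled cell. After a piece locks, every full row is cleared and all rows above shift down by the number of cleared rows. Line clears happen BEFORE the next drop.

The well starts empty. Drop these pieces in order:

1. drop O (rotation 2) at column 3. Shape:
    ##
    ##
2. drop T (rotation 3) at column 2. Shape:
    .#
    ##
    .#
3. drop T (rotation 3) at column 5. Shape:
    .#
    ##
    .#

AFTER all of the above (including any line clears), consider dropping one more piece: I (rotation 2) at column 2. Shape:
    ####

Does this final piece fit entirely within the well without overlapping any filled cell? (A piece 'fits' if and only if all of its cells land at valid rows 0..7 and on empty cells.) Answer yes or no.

Answer: yes

Derivation:
Drop 1: O rot2 at col 3 lands with bottom-row=0; cleared 0 line(s) (total 0); column heights now [0 0 0 2 2 0 0], max=2
Drop 2: T rot3 at col 2 lands with bottom-row=2; cleared 0 line(s) (total 0); column heights now [0 0 4 5 2 0 0], max=5
Drop 3: T rot3 at col 5 lands with bottom-row=0; cleared 0 line(s) (total 0); column heights now [0 0 4 5 2 2 3], max=5
Test piece I rot2 at col 2 (width 4): heights before test = [0 0 4 5 2 2 3]; fits = True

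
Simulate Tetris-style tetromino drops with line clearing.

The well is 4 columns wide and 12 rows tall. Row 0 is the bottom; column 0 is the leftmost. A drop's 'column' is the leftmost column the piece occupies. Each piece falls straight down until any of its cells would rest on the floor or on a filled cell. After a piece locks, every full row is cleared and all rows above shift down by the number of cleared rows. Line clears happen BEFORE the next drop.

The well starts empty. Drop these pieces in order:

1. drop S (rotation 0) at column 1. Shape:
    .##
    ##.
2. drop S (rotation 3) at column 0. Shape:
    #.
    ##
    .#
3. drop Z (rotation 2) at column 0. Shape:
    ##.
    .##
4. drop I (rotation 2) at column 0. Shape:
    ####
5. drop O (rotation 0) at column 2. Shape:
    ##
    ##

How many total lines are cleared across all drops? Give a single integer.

Answer: 2

Derivation:
Drop 1: S rot0 at col 1 lands with bottom-row=0; cleared 0 line(s) (total 0); column heights now [0 1 2 2], max=2
Drop 2: S rot3 at col 0 lands with bottom-row=1; cleared 0 line(s) (total 0); column heights now [4 3 2 2], max=4
Drop 3: Z rot2 at col 0 lands with bottom-row=3; cleared 0 line(s) (total 0); column heights now [5 5 4 2], max=5
Drop 4: I rot2 at col 0 lands with bottom-row=5; cleared 1 line(s) (total 1); column heights now [5 5 4 2], max=5
Drop 5: O rot0 at col 2 lands with bottom-row=4; cleared 1 line(s) (total 2); column heights now [4 4 5 5], max=5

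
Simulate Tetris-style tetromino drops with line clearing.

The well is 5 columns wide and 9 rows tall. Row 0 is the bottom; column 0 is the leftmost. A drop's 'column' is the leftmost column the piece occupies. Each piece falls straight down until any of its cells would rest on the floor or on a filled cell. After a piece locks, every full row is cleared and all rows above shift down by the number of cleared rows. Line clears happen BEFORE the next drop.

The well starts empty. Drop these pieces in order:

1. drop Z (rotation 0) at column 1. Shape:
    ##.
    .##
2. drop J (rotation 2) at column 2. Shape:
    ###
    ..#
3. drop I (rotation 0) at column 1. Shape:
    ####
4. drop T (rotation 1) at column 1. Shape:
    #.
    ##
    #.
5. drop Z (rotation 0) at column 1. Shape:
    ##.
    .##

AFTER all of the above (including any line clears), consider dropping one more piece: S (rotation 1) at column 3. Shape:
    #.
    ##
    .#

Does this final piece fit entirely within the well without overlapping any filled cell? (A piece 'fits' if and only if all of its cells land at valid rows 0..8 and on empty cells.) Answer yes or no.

Drop 1: Z rot0 at col 1 lands with bottom-row=0; cleared 0 line(s) (total 0); column heights now [0 2 2 1 0], max=2
Drop 2: J rot2 at col 2 lands with bottom-row=1; cleared 0 line(s) (total 0); column heights now [0 2 3 3 3], max=3
Drop 3: I rot0 at col 1 lands with bottom-row=3; cleared 0 line(s) (total 0); column heights now [0 4 4 4 4], max=4
Drop 4: T rot1 at col 1 lands with bottom-row=4; cleared 0 line(s) (total 0); column heights now [0 7 6 4 4], max=7
Drop 5: Z rot0 at col 1 lands with bottom-row=6; cleared 0 line(s) (total 0); column heights now [0 8 8 7 4], max=8
Test piece S rot1 at col 3 (width 2): heights before test = [0 8 8 7 4]; fits = True

Answer: yes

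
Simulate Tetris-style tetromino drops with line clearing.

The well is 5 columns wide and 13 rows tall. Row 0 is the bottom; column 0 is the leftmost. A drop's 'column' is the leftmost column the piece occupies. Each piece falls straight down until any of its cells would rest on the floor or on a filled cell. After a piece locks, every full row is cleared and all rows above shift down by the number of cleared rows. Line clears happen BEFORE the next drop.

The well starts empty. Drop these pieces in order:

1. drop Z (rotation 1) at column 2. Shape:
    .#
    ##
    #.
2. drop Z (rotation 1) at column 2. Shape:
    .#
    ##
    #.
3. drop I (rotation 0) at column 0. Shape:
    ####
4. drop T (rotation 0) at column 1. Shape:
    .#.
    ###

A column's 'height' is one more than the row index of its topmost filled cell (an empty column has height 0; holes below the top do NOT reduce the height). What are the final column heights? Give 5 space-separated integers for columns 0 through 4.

Drop 1: Z rot1 at col 2 lands with bottom-row=0; cleared 0 line(s) (total 0); column heights now [0 0 2 3 0], max=3
Drop 2: Z rot1 at col 2 lands with bottom-row=2; cleared 0 line(s) (total 0); column heights now [0 0 4 5 0], max=5
Drop 3: I rot0 at col 0 lands with bottom-row=5; cleared 0 line(s) (total 0); column heights now [6 6 6 6 0], max=6
Drop 4: T rot0 at col 1 lands with bottom-row=6; cleared 0 line(s) (total 0); column heights now [6 7 8 7 0], max=8

Answer: 6 7 8 7 0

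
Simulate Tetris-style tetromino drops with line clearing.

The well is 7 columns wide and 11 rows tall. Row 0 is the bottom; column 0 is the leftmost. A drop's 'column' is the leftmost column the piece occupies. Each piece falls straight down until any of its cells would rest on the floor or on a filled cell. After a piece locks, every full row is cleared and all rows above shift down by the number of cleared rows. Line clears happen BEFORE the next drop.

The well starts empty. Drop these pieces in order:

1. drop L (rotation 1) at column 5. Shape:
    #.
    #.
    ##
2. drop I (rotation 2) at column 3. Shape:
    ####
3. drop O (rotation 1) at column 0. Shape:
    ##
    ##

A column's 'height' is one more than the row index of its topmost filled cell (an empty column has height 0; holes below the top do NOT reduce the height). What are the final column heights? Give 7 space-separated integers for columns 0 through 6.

Drop 1: L rot1 at col 5 lands with bottom-row=0; cleared 0 line(s) (total 0); column heights now [0 0 0 0 0 3 1], max=3
Drop 2: I rot2 at col 3 lands with bottom-row=3; cleared 0 line(s) (total 0); column heights now [0 0 0 4 4 4 4], max=4
Drop 3: O rot1 at col 0 lands with bottom-row=0; cleared 0 line(s) (total 0); column heights now [2 2 0 4 4 4 4], max=4

Answer: 2 2 0 4 4 4 4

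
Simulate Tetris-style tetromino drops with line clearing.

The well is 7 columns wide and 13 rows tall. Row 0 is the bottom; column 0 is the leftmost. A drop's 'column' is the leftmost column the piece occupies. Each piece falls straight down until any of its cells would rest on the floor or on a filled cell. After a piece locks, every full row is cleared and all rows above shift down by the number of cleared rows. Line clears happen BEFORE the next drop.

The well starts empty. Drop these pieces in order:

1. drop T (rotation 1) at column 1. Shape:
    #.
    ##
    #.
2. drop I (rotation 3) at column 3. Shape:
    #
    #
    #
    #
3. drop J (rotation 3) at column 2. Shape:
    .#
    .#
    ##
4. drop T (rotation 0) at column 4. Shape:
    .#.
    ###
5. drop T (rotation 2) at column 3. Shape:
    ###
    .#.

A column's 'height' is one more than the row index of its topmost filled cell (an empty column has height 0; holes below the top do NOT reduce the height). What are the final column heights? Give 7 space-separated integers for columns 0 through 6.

Drop 1: T rot1 at col 1 lands with bottom-row=0; cleared 0 line(s) (total 0); column heights now [0 3 2 0 0 0 0], max=3
Drop 2: I rot3 at col 3 lands with bottom-row=0; cleared 0 line(s) (total 0); column heights now [0 3 2 4 0 0 0], max=4
Drop 3: J rot3 at col 2 lands with bottom-row=4; cleared 0 line(s) (total 0); column heights now [0 3 5 7 0 0 0], max=7
Drop 4: T rot0 at col 4 lands with bottom-row=0; cleared 0 line(s) (total 0); column heights now [0 3 5 7 1 2 1], max=7
Drop 5: T rot2 at col 3 lands with bottom-row=6; cleared 0 line(s) (total 0); column heights now [0 3 5 8 8 8 1], max=8

Answer: 0 3 5 8 8 8 1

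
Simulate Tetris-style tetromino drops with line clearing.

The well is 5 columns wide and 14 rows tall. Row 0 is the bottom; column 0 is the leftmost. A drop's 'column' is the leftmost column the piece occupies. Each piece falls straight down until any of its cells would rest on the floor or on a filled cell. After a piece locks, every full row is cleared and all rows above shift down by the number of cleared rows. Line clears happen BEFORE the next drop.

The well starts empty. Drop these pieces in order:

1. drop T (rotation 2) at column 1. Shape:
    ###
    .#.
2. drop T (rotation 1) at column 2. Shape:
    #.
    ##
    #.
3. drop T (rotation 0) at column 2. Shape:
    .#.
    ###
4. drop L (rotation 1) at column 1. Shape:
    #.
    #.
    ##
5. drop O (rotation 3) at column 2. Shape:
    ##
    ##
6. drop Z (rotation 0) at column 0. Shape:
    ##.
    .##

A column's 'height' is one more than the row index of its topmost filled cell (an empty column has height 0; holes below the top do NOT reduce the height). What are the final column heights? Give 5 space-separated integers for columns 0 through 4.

Answer: 11 11 10 9 6

Derivation:
Drop 1: T rot2 at col 1 lands with bottom-row=0; cleared 0 line(s) (total 0); column heights now [0 2 2 2 0], max=2
Drop 2: T rot1 at col 2 lands with bottom-row=2; cleared 0 line(s) (total 0); column heights now [0 2 5 4 0], max=5
Drop 3: T rot0 at col 2 lands with bottom-row=5; cleared 0 line(s) (total 0); column heights now [0 2 6 7 6], max=7
Drop 4: L rot1 at col 1 lands with bottom-row=6; cleared 0 line(s) (total 0); column heights now [0 9 7 7 6], max=9
Drop 5: O rot3 at col 2 lands with bottom-row=7; cleared 0 line(s) (total 0); column heights now [0 9 9 9 6], max=9
Drop 6: Z rot0 at col 0 lands with bottom-row=9; cleared 0 line(s) (total 0); column heights now [11 11 10 9 6], max=11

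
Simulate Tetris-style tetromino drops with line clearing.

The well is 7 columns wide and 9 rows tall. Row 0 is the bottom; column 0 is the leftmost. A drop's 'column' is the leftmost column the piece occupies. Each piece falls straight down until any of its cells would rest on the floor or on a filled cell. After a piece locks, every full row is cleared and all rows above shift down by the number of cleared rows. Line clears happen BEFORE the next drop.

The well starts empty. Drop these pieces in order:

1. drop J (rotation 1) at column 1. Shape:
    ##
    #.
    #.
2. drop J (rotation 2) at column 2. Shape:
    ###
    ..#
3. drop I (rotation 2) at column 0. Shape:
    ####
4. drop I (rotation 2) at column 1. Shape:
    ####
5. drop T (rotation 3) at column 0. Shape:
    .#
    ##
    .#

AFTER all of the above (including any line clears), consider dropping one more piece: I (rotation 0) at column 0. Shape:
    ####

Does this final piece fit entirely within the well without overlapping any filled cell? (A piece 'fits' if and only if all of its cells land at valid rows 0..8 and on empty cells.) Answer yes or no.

Drop 1: J rot1 at col 1 lands with bottom-row=0; cleared 0 line(s) (total 0); column heights now [0 3 3 0 0 0 0], max=3
Drop 2: J rot2 at col 2 lands with bottom-row=2; cleared 0 line(s) (total 0); column heights now [0 3 4 4 4 0 0], max=4
Drop 3: I rot2 at col 0 lands with bottom-row=4; cleared 0 line(s) (total 0); column heights now [5 5 5 5 4 0 0], max=5
Drop 4: I rot2 at col 1 lands with bottom-row=5; cleared 0 line(s) (total 0); column heights now [5 6 6 6 6 0 0], max=6
Drop 5: T rot3 at col 0 lands with bottom-row=6; cleared 0 line(s) (total 0); column heights now [8 9 6 6 6 0 0], max=9
Test piece I rot0 at col 0 (width 4): heights before test = [8 9 6 6 6 0 0]; fits = False

Answer: no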